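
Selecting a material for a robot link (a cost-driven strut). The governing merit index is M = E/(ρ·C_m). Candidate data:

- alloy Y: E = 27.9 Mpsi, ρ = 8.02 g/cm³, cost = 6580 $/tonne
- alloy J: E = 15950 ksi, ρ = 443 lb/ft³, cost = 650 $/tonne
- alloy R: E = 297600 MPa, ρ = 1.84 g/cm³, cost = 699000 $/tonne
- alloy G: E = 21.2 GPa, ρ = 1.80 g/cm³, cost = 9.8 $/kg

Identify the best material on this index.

Normalizing units and computing the index:
  alloy Y: E = 192.4 GPa, ρ = 8020 kg/m³, cost = 6.580 $/kg
  alloy J: E = 110.0 GPa, ρ = 7096 kg/m³, cost = 0.6500 $/kg
  alloy R: E = 297.6 GPa, ρ = 1840 kg/m³, cost = 699.0 $/kg
  alloy G: E = 21.20 GPa, ρ = 1800 kg/m³, cost = 9.800 $/kg
  alloy J: M = 23.8 MN·m per $
  alloy Y: M = 3.65 MN·m per $
  alloy G: M = 1.20 MN·m per $
  alloy R: M = 0.231 MN·m per $
The maximum is for alloy J.

alloy J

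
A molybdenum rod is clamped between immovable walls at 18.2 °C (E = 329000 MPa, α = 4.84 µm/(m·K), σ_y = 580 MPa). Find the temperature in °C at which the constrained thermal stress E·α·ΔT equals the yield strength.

E = 329000 MPa = 329.0 GPa.
E·α·ΔT = 580.0 MPa ⇒ ΔT = 580.0 / (329.0×10³ × 4.84×10⁻⁶) = 364.2 K.
T = 18.2 + 364.2 = 382.4 °C.

382 °C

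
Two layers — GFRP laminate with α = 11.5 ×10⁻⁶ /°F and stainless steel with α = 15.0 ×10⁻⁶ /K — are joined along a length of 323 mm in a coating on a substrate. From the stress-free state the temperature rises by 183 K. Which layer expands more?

GFRP laminate

GFRP laminate: α = 11.5×10⁻⁶/°F × 9/5 = 20.7×10⁻⁶/K.
α(GFRP laminate) = 20.7×10⁻⁶/K vs α(stainless steel) = 15.0×10⁻⁶/K.
Higher α expands more for the same ΔT: GFRP laminate.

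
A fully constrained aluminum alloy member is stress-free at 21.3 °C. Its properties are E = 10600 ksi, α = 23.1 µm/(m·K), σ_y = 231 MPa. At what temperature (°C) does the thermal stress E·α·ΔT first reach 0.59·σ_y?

102 °C

E = 10600 ksi = 73.08 GPa.
E·α·ΔT = 136.3 MPa ⇒ ΔT = 136.3 / (73.08×10³ × 23.1×10⁻⁶) = 80.73 K.
T = 21.3 + 80.73 = 102.0 °C.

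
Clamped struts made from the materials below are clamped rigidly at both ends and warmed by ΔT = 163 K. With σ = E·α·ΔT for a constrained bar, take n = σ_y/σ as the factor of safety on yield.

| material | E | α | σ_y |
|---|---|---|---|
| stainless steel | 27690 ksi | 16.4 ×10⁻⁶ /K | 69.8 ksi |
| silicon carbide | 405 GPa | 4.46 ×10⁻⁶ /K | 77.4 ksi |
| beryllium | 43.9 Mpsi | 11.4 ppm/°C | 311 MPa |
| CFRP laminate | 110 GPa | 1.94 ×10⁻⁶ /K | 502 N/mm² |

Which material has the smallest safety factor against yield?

With everything in SI (GPa, ×10⁻⁶/K, MPa):
  stainless steel: E = 190.9, α = 16.4, σ_y = 481.3 → σ = 510 MPa, n = 0.943
  silicon carbide: E = 405.0, α = 4.46, σ_y = 533.7 → σ = 294 MPa, n = 1.81
  beryllium: E = 302.7, α = 11.4, σ_y = 311.0 → σ = 562 MPa, n = 0.553
  CFRP laminate: E = 110.0, α = 1.94, σ_y = 502.0 → σ = 34.8 MPa, n = 14.4
The minimum is beryllium at n = 0.553.

beryllium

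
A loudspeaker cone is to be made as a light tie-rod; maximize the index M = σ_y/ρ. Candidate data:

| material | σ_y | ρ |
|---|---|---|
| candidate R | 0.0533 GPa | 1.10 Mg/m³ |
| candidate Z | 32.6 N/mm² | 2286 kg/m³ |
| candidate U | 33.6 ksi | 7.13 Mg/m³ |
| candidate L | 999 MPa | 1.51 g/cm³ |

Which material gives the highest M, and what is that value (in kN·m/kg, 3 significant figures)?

candidate L, M = 662 kN·m/kg

Convert each candidate to consistent units, then evaluate M:
  candidate R: σ_y = 53.30 MPa, ρ = 1100 kg/m³
  candidate Z: σ_y = 32.60 MPa, ρ = 2286 kg/m³
  candidate U: σ_y = 231.7 MPa, ρ = 7130 kg/m³
  candidate L: σ_y = 999.0 MPa, ρ = 1510 kg/m³
  candidate L: M = 662 kN·m/kg
  candidate R: M = 48.5 kN·m/kg
  candidate U: M = 32.5 kN·m/kg
  candidate Z: M = 14.3 kN·m/kg
Highest index: candidate L.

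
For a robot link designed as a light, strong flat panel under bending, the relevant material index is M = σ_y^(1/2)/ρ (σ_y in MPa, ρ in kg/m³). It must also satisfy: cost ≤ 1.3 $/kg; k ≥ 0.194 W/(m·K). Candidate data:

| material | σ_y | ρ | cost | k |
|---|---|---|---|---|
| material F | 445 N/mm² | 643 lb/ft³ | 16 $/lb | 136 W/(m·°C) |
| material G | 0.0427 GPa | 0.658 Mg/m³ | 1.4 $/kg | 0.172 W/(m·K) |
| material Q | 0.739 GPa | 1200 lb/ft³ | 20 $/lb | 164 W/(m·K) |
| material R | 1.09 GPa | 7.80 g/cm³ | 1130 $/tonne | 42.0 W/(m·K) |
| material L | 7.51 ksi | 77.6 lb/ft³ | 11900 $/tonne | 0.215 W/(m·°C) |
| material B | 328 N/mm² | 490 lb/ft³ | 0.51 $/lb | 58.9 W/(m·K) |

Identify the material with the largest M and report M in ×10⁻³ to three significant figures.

material R, M = 4.23×10⁻³

Screen on constraints: cost ≤ 1.3 $/kg; k ≥ 0.194 W/(m·K). Survivors: material R, material B.
Putting every candidate on a common basis:
  material R: σ_y = 1090 MPa, ρ = 7800 kg/m³
  material B: σ_y = 328.0 MPa, ρ = 7849 kg/m³
  material R: M = 4.23×10⁻³
  material B: M = 2.31×10⁻³
Material R has the largest M.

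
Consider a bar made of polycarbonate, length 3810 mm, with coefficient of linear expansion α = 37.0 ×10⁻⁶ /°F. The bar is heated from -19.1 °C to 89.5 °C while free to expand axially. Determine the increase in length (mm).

27.6 mm

Convert α: 37.0×10⁻⁶/°F × (9/5) = 66.6×10⁻⁶/K.
ΔT = 89.5 − (-19.1) = 108.6 K.
ΔL = α·L₀·ΔT = 66.6×10⁻⁶ × 3810 mm × 108.6 K = 27.6 mm.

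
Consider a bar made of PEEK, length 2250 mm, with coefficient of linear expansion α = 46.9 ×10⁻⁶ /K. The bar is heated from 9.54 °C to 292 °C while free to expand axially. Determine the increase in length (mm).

ΔT = 292 − 9.54 = 282.5 K.
ΔL = α·L₀·ΔT = 46.9×10⁻⁶ × 2250 mm × 282.5 K = 29.8 mm.

29.8 mm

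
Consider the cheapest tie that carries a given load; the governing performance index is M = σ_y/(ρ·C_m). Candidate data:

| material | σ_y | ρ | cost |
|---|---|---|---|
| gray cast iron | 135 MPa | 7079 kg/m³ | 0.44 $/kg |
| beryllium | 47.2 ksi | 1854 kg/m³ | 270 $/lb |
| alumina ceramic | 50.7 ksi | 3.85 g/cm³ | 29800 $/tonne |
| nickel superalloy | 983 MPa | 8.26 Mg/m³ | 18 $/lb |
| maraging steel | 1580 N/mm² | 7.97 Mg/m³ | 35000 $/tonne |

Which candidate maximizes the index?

gray cast iron

After converting to SI:
  gray cast iron: σ_y = 135.0 MPa, ρ = 7079 kg/m³, cost = 0.4400 $/kg
  beryllium: σ_y = 325.4 MPa, ρ = 1854 kg/m³, cost = 595.2 $/kg
  alumina ceramic: σ_y = 349.6 MPa, ρ = 3850 kg/m³, cost = 29.80 $/kg
  nickel superalloy: σ_y = 983.0 MPa, ρ = 8260 kg/m³, cost = 39.68 $/kg
  maraging steel: σ_y = 1580 MPa, ρ = 7970 kg/m³, cost = 35.00 $/kg
  gray cast iron: M = 43.3 kN·m per $
  maraging steel: M = 5.66 kN·m per $
  alumina ceramic: M = 3.05 kN·m per $
  nickel superalloy: M = 3.00 kN·m per $
  beryllium: M = 0.295 kN·m per $
Highest index: gray cast iron.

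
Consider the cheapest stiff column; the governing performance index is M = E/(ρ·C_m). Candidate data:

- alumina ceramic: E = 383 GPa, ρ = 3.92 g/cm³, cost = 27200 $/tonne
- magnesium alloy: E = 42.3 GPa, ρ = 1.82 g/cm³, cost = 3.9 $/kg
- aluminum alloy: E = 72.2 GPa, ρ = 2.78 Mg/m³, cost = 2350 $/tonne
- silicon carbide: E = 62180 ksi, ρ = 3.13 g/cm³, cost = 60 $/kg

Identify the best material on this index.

aluminum alloy

In SI units:
  alumina ceramic: E = 383.0 GPa, ρ = 3920 kg/m³, cost = 27.20 $/kg
  magnesium alloy: E = 42.30 GPa, ρ = 1820 kg/m³, cost = 3.900 $/kg
  aluminum alloy: E = 72.20 GPa, ρ = 2780 kg/m³, cost = 2.350 $/kg
  silicon carbide: E = 428.7 GPa, ρ = 3130 kg/m³, cost = 60.00 $/kg
  aluminum alloy: M = 11.1 MN·m per $
  magnesium alloy: M = 5.96 MN·m per $
  alumina ceramic: M = 3.59 MN·m per $
  silicon carbide: M = 2.28 MN·m per $
Aluminum alloy ranks first.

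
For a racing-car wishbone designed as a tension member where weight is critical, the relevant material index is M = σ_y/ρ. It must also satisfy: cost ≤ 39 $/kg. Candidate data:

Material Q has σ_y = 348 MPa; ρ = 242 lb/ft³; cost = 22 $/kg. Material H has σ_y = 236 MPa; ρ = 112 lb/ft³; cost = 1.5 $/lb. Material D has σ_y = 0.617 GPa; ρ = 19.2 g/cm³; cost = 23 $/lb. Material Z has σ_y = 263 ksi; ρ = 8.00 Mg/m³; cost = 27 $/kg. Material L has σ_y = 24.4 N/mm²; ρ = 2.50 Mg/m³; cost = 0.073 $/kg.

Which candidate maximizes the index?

Screen on constraints: cost ≤ 39 $/kg. Survivors: material Q, material H, material Z, material L.
After converting to SI:
  material Q: σ_y = 348.0 MPa, ρ = 3876 kg/m³
  material H: σ_y = 236.0 MPa, ρ = 1794 kg/m³
  material Z: σ_y = 1813 MPa, ρ = 8000 kg/m³
  material L: σ_y = 24.40 MPa, ρ = 2500 kg/m³
  material Z: M = 227 kN·m/kg
  material H: M = 132 kN·m/kg
  material Q: M = 89.8 kN·m/kg
  material L: M = 9.76 kN·m/kg
Material Z has the largest M.

material Z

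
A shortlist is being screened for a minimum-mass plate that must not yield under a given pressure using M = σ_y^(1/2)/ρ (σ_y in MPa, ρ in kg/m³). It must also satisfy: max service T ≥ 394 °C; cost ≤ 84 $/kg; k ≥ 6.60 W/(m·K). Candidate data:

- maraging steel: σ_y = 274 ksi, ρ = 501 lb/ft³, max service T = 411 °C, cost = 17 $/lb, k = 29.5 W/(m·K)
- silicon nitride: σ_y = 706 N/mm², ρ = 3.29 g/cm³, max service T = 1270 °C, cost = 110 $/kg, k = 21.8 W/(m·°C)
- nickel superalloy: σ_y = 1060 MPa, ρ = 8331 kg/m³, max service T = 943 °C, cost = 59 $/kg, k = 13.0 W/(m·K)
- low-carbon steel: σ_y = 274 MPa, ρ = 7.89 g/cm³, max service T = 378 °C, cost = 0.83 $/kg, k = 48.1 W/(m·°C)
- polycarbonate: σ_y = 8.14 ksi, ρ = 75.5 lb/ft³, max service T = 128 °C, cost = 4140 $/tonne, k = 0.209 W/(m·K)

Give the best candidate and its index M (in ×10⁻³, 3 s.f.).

maraging steel, M = 5.42×10⁻³

Screen on constraints: max service T ≥ 394 °C; cost ≤ 84 $/kg; k ≥ 6.60 W/(m·K). Survivors: maraging steel, nickel superalloy.
Convert each candidate to consistent units, then evaluate M:
  maraging steel: σ_y = 1889 MPa, ρ = 8025 kg/m³
  nickel superalloy: σ_y = 1060 MPa, ρ = 8331 kg/m³
  maraging steel: M = 5.42×10⁻³
  nickel superalloy: M = 3.91×10⁻³
The maximum is for maraging steel.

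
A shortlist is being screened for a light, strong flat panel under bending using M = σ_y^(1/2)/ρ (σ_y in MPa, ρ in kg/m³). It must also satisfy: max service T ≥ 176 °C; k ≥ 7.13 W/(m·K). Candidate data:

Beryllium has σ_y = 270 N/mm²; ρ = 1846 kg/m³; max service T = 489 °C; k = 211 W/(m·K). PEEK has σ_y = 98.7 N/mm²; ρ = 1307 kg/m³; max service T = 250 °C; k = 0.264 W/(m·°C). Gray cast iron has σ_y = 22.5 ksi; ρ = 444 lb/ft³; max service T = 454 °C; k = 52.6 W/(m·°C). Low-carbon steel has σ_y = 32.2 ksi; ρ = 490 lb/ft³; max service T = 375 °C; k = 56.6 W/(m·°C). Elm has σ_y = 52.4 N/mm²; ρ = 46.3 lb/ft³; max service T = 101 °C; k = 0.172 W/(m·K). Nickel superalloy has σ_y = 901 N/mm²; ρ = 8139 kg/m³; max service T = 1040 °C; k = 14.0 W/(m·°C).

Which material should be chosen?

beryllium

Screen on constraints: max service T ≥ 176 °C; k ≥ 7.13 W/(m·K). Survivors: beryllium, gray cast iron, low-carbon steel, nickel superalloy.
Putting every candidate on a common basis:
  beryllium: σ_y = 270.0 MPa, ρ = 1846 kg/m³
  gray cast iron: σ_y = 155.1 MPa, ρ = 7112 kg/m³
  low-carbon steel: σ_y = 222.0 MPa, ρ = 7849 kg/m³
  nickel superalloy: σ_y = 901.0 MPa, ρ = 8139 kg/m³
  beryllium: M = 8.90×10⁻³
  nickel superalloy: M = 3.69×10⁻³
  low-carbon steel: M = 1.90×10⁻³
  gray cast iron: M = 1.75×10⁻³
Beryllium has the largest M.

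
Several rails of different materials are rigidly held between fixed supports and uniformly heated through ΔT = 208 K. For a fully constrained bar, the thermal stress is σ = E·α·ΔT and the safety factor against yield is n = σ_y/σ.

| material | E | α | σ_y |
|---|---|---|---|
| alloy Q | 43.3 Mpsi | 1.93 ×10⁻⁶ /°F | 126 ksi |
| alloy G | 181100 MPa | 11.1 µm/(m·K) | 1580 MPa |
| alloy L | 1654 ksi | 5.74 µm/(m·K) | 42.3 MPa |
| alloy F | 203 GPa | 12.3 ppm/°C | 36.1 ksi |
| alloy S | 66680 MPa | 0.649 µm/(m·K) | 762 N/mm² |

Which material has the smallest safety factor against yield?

alloy F

With everything in SI (GPa, ×10⁻⁶/K, MPa):
  alloy Q: E = 298.5, α = 3.47, σ_y = 868.7 → σ = 216 MPa, n = 4.03
  alloy G: E = 181.1, α = 11.1, σ_y = 1580 → σ = 418 MPa, n = 3.78
  alloy L: E = 11.40, α = 5.74, σ_y = 42.30 → σ = 13.6 MPa, n = 3.11
  alloy F: E = 203.0, α = 12.3, σ_y = 248.9 → σ = 519 MPa, n = 0.479
  alloy S: E = 66.68, α = 0.649, σ_y = 762.0 → σ = 9.00 MPa, n = 84.7
Smallest n: alloy F with n = 0.479.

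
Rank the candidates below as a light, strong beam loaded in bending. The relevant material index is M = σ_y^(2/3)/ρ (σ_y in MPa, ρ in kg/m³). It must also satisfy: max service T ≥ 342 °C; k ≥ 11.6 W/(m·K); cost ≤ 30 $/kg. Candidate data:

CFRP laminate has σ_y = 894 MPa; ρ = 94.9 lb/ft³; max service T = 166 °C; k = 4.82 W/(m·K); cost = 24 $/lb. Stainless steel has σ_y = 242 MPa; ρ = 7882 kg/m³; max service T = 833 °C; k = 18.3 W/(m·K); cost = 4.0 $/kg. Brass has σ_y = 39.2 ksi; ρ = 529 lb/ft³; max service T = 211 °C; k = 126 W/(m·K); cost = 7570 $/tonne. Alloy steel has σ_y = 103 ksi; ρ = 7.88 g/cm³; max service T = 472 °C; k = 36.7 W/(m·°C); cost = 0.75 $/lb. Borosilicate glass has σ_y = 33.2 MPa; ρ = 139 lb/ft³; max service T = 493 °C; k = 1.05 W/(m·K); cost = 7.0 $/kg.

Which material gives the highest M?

Screen on constraints: max service T ≥ 342 °C; k ≥ 11.6 W/(m·K); cost ≤ 30 $/kg. Survivors: stainless steel, alloy steel.
Normalizing units and computing the index:
  stainless steel: σ_y = 242.0 MPa, ρ = 7882 kg/m³
  alloy steel: σ_y = 710.2 MPa, ρ = 7880 kg/m³
  alloy steel: M = 10.1×10⁻³
  stainless steel: M = 4.93×10⁻³
The maximum is for alloy steel.

alloy steel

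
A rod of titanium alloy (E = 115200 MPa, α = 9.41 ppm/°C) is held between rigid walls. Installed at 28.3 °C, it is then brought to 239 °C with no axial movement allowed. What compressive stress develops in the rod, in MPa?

E = 115200 MPa = 115.2 GPa.
ΔT = 210.7 K. Constrained thermal stress σ = E·α·ΔT = 115.2×10³ MPa × 9.41×10⁻⁶ × 210.7 = 228 MPa (compressive).

228 MPa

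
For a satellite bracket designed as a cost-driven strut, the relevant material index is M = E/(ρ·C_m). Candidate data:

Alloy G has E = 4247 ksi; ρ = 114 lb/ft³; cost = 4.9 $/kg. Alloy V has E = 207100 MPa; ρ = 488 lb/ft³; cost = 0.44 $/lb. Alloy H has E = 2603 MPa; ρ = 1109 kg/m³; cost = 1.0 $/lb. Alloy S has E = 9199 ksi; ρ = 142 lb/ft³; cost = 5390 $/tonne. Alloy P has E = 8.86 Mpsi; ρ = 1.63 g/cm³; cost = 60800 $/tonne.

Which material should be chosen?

alloy V

Convert each candidate to consistent units, then evaluate M:
  alloy G: E = 29.28 GPa, ρ = 1826 kg/m³, cost = 4.900 $/kg
  alloy V: E = 207.1 GPa, ρ = 7817 kg/m³, cost = 0.9700 $/kg
  alloy H: E = 2.603 GPa, ρ = 1109 kg/m³, cost = 2.205 $/kg
  alloy S: E = 63.42 GPa, ρ = 2275 kg/m³, cost = 5.390 $/kg
  alloy P: E = 61.09 GPa, ρ = 1630 kg/m³, cost = 60.80 $/kg
  alloy V: M = 27.3 MN·m per $
  alloy S: M = 5.17 MN·m per $
  alloy G: M = 3.27 MN·m per $
  alloy H: M = 1.06 MN·m per $
  alloy P: M = 0.616 MN·m per $
The maximum is for alloy V.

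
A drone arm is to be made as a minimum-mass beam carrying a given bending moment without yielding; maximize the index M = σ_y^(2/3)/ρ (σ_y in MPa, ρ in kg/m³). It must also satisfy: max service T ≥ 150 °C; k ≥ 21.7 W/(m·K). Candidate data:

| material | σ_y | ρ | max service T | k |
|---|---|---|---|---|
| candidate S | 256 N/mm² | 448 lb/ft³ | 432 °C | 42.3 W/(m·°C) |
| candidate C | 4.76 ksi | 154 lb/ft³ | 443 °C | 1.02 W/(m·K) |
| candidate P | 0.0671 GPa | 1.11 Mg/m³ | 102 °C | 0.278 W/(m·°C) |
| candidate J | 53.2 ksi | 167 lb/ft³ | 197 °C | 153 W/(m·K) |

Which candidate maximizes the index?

candidate J

Screen on constraints: max service T ≥ 150 °C; k ≥ 21.7 W/(m·K). Survivors: candidate S, candidate J.
Putting every candidate on a common basis:
  candidate S: σ_y = 256.0 MPa, ρ = 7176 kg/m³
  candidate J: σ_y = 366.8 MPa, ρ = 2675 kg/m³
  candidate J: M = 19.2×10⁻³
  candidate S: M = 5.62×10⁻³
Candidate J ranks first.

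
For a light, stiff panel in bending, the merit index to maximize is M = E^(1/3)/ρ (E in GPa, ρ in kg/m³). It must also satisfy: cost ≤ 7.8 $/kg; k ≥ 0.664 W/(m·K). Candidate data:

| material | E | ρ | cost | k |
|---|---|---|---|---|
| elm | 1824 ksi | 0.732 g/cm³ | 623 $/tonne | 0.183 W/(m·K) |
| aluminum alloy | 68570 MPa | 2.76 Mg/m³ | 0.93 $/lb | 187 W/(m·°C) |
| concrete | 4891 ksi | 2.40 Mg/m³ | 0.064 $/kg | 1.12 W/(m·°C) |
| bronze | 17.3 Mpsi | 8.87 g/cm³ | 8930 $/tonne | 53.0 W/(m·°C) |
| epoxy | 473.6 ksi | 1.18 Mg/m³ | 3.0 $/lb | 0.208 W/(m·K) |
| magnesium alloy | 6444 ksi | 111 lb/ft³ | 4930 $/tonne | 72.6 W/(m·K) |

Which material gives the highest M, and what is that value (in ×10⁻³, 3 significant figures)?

magnesium alloy, M = 1.99×10⁻³

Screen on constraints: cost ≤ 7.8 $/kg; k ≥ 0.664 W/(m·K). Survivors: aluminum alloy, concrete, magnesium alloy.
Putting every candidate on a common basis:
  aluminum alloy: E = 68.57 GPa, ρ = 2760 kg/m³
  concrete: E = 33.72 GPa, ρ = 2400 kg/m³
  magnesium alloy: E = 44.43 GPa, ρ = 1778 kg/m³
  magnesium alloy: M = 1.99×10⁻³
  aluminum alloy: M = 1.48×10⁻³
  concrete: M = 1.35×10⁻³
Magnesium alloy ranks first.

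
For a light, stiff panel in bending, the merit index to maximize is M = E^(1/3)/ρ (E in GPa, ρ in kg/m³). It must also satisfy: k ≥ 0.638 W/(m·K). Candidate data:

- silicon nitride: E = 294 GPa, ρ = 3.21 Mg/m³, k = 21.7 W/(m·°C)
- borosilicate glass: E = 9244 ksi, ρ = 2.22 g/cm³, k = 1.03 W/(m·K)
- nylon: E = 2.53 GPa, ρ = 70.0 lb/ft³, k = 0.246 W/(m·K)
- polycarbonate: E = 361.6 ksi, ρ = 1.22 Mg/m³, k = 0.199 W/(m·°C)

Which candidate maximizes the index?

silicon nitride

Screen on constraints: k ≥ 0.638 W/(m·K). Survivors: silicon nitride, borosilicate glass.
Convert each candidate to consistent units, then evaluate M:
  silicon nitride: E = 294.0 GPa, ρ = 3210 kg/m³
  borosilicate glass: E = 63.74 GPa, ρ = 2220 kg/m³
  silicon nitride: M = 2.07×10⁻³
  borosilicate glass: M = 1.80×10⁻³
Silicon nitride ranks first.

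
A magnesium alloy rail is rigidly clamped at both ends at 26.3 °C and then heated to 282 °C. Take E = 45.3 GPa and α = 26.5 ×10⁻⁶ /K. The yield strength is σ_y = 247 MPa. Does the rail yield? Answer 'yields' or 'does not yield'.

yields

ΔT = 255.7 K. Constrained thermal stress σ = E·α·ΔT = 45.30×10³ MPa × 26.5×10⁻⁶ × 255.7 = 307 MPa (compressive).
Compare to σ_y = 247 MPa: σ ≥ σ_y, so it yields.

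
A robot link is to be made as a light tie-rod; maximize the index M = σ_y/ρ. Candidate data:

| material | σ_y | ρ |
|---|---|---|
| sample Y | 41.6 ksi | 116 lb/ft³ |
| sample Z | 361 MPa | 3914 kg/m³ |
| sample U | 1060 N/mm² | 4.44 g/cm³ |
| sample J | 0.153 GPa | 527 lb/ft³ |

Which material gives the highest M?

Convert each candidate to consistent units, then evaluate M:
  sample Y: σ_y = 286.8 MPa, ρ = 1858 kg/m³
  sample Z: σ_y = 361.0 MPa, ρ = 3914 kg/m³
  sample U: σ_y = 1060 MPa, ρ = 4440 kg/m³
  sample J: σ_y = 153.0 MPa, ρ = 8442 kg/m³
  sample U: M = 239 kN·m/kg
  sample Y: M = 154 kN·m/kg
  sample Z: M = 92.2 kN·m/kg
  sample J: M = 18.1 kN·m/kg
Highest index: sample U.

sample U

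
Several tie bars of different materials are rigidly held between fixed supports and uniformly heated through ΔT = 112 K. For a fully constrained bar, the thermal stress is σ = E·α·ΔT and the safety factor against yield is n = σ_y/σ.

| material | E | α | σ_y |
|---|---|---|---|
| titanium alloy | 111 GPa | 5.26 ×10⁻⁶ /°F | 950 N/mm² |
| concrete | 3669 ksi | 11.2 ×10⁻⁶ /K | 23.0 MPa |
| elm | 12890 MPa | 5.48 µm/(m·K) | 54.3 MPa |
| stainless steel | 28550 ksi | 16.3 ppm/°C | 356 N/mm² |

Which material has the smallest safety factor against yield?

concrete

Per material, after unit conversion:
  titanium alloy: E = 111.0, α = 9.47, σ_y = 950.0 → σ = 118 MPa, n = 8.07
  concrete: E = 25.30, α = 11.2, σ_y = 23.00 → σ = 31.7 MPa, n = 0.725
  elm: E = 12.89, α = 5.48, σ_y = 54.30 → σ = 7.91 MPa, n = 6.86
  stainless steel: E = 196.8, α = 16.3, σ_y = 356.0 → σ = 359 MPa, n = 0.991
The minimum is concrete at n = 0.725.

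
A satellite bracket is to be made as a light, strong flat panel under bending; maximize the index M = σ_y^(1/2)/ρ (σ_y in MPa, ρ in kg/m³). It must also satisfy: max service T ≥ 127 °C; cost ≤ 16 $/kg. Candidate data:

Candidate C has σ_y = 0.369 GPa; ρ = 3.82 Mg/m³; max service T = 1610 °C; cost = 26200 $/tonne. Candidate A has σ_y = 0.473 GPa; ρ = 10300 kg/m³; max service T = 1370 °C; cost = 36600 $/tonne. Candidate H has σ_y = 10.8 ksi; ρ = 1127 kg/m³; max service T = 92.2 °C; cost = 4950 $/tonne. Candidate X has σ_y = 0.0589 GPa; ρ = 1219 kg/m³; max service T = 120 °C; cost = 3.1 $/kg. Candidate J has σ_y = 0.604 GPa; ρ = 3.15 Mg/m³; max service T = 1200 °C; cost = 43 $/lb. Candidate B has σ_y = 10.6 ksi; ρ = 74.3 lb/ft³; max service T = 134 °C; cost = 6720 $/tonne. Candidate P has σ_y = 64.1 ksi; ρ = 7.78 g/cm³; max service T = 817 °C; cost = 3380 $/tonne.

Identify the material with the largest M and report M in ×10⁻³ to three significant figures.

candidate B, M = 7.18×10⁻³

Screen on constraints: max service T ≥ 127 °C; cost ≤ 16 $/kg. Survivors: candidate B, candidate P.
After converting to SI:
  candidate B: σ_y = 73.08 MPa, ρ = 1190 kg/m³
  candidate P: σ_y = 442.0 MPa, ρ = 7780 kg/m³
  candidate B: M = 7.18×10⁻³
  candidate P: M = 2.70×10⁻³
The maximum is for candidate B.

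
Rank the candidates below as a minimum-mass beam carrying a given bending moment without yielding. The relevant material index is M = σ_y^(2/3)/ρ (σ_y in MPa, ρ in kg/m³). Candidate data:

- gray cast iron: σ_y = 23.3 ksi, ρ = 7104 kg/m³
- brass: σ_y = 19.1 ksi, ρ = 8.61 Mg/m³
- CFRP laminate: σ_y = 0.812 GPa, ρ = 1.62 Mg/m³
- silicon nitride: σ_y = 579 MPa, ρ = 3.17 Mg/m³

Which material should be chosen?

CFRP laminate

In SI units:
  gray cast iron: σ_y = 160.6 MPa, ρ = 7104 kg/m³
  brass: σ_y = 131.7 MPa, ρ = 8610 kg/m³
  CFRP laminate: σ_y = 812.0 MPa, ρ = 1620 kg/m³
  silicon nitride: σ_y = 579.0 MPa, ρ = 3170 kg/m³
  CFRP laminate: M = 53.7×10⁻³
  silicon nitride: M = 21.9×10⁻³
  gray cast iron: M = 4.16×10⁻³
  brass: M = 3.01×10⁻³
Highest index: CFRP laminate.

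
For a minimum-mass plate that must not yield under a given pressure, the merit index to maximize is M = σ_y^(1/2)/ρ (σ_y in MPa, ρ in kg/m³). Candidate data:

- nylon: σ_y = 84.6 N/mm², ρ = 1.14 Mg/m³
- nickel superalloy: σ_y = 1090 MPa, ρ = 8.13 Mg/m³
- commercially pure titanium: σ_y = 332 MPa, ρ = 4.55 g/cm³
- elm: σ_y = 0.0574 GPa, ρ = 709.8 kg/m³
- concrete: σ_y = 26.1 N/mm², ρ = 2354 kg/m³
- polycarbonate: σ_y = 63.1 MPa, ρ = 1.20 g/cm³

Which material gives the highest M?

elm

Convert each candidate to consistent units, then evaluate M:
  nylon: σ_y = 84.60 MPa, ρ = 1140 kg/m³
  nickel superalloy: σ_y = 1090 MPa, ρ = 8130 kg/m³
  commercially pure titanium: σ_y = 332.0 MPa, ρ = 4550 kg/m³
  elm: σ_y = 57.40 MPa, ρ = 709.8 kg/m³
  concrete: σ_y = 26.10 MPa, ρ = 2354 kg/m³
  polycarbonate: σ_y = 63.10 MPa, ρ = 1200 kg/m³
  elm: M = 10.7×10⁻³
  nylon: M = 8.07×10⁻³
  polycarbonate: M = 6.62×10⁻³
  nickel superalloy: M = 4.06×10⁻³
  commercially pure titanium: M = 4.00×10⁻³
  concrete: M = 2.17×10⁻³
Elm ranks first.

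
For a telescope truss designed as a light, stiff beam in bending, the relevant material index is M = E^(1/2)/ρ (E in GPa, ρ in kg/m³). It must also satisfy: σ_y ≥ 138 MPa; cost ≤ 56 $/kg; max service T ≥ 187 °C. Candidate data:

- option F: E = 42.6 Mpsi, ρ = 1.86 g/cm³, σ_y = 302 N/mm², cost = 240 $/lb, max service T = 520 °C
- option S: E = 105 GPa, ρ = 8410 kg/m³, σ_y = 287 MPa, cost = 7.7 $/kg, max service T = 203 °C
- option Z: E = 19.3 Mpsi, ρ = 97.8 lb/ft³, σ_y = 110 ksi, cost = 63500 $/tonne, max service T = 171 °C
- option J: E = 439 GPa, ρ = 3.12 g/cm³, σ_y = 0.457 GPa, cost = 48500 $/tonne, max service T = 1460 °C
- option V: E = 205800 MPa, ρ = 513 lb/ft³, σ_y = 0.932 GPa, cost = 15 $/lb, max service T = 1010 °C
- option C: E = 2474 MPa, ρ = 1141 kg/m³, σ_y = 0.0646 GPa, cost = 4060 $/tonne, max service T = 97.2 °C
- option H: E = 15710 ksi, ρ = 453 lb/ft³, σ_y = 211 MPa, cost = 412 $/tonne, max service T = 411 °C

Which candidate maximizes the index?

option J

Screen on constraints: σ_y ≥ 138 MPa; cost ≤ 56 $/kg; max service T ≥ 187 °C. Survivors: option S, option J, option V, option H.
Convert each candidate to consistent units, then evaluate M:
  option S: E = 105.0 GPa, ρ = 8410 kg/m³
  option J: E = 439.0 GPa, ρ = 3120 kg/m³
  option V: E = 205.8 GPa, ρ = 8217 kg/m³
  option H: E = 108.3 GPa, ρ = 7256 kg/m³
  option J: M = 6.72×10⁻³
  option V: M = 1.75×10⁻³
  option H: M = 1.43×10⁻³
  option S: M = 1.22×10⁻³
Option J has the largest M.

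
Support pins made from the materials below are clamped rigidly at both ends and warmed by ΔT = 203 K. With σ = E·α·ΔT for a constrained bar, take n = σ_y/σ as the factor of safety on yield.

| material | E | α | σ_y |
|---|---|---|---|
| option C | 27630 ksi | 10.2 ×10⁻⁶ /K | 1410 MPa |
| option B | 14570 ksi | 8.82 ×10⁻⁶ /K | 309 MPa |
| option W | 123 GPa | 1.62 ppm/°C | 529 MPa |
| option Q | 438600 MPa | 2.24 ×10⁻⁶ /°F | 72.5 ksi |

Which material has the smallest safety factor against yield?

option Q

Per material, after unit conversion:
  option C: E = 190.5, α = 10.2, σ_y = 1410 → σ = 394 MPa, n = 3.57
  option B: E = 100.5, α = 8.82, σ_y = 309.0 → σ = 180 MPa, n = 1.72
  option W: E = 123.0, α = 1.62, σ_y = 529.0 → σ = 40.4 MPa, n = 13.1
  option Q: E = 438.6, α = 4.03, σ_y = 499.9 → σ = 359 MPa, n = 1.39
Option Q has the lowest safety factor, n = 1.39.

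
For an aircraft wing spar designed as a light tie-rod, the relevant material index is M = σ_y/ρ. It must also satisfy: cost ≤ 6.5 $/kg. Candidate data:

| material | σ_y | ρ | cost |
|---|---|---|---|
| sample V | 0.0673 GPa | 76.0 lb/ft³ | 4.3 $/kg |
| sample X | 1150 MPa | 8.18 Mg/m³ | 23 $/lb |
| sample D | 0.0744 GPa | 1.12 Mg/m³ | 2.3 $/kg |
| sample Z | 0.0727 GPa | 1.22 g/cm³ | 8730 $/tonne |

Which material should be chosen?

sample D

Screen on constraints: cost ≤ 6.5 $/kg. Survivors: sample V, sample D.
Convert each candidate to consistent units, then evaluate M:
  sample V: σ_y = 67.30 MPa, ρ = 1217 kg/m³
  sample D: σ_y = 74.40 MPa, ρ = 1120 kg/m³
  sample D: M = 66.4 kN·m/kg
  sample V: M = 55.3 kN·m/kg
Sample D ranks first.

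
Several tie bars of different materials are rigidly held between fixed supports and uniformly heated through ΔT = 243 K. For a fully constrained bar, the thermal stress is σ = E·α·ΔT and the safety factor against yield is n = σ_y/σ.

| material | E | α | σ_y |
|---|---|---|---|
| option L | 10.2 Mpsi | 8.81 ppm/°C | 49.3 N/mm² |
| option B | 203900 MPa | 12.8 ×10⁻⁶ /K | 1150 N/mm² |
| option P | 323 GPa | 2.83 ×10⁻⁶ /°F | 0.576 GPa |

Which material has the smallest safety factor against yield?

option L

In consistent units (E in GPa, α in ×10⁻⁶/K, σ_y in MPa):
  option L: E = 70.33, α = 8.81, σ_y = 49.30 → σ = 151 MPa, n = 0.327
  option B: E = 203.9, α = 12.8, σ_y = 1150 → σ = 634 MPa, n = 1.81
  option P: E = 323.0, α = 5.09, σ_y = 576.0 → σ = 400 MPa, n = 1.44
The minimum is option L at n = 0.327.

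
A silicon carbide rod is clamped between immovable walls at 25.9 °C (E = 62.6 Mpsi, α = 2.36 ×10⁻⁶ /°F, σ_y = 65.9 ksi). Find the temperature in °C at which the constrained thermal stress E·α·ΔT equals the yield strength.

274 °C

E = 62.6 Mpsi = 431.6 GPa.
α = 2.36×10⁻⁶/°F × 9/5 = 4.25×10⁻⁶/K.
σ_y = 65.9 ksi = 454.4 MPa.
E·α·ΔT = 454.4 MPa ⇒ ΔT = 454.4 / (431.6×10³ × 4.25×10⁻⁶) = 247.8 K.
T = 25.9 + 247.8 = 273.7 °C.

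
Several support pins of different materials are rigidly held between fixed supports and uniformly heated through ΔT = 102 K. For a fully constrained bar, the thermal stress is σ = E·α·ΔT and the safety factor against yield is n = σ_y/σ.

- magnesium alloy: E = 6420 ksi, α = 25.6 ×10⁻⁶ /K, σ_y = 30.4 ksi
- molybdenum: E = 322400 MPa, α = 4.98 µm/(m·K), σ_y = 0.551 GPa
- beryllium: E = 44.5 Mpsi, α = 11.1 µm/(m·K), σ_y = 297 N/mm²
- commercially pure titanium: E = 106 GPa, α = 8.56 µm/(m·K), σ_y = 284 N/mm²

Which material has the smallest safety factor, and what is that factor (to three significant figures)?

beryllium, n = 0.855

Converting E to GPa, α to ×10⁻⁶/K, σ_y to MPa, then σ and n for each:
  magnesium alloy: E = 44.26, α = 25.6, σ_y = 209.6 → σ = 116 MPa, n = 1.81
  molybdenum: E = 322.4, α = 4.98, σ_y = 551.0 → σ = 164 MPa, n = 3.36
  beryllium: E = 306.8, α = 11.1, σ_y = 297.0 → σ = 347 MPa, n = 0.855
  commercially pure titanium: E = 106.0, α = 8.56, σ_y = 284.0 → σ = 92.6 MPa, n = 3.07
Beryllium has the lowest safety factor, n = 0.855.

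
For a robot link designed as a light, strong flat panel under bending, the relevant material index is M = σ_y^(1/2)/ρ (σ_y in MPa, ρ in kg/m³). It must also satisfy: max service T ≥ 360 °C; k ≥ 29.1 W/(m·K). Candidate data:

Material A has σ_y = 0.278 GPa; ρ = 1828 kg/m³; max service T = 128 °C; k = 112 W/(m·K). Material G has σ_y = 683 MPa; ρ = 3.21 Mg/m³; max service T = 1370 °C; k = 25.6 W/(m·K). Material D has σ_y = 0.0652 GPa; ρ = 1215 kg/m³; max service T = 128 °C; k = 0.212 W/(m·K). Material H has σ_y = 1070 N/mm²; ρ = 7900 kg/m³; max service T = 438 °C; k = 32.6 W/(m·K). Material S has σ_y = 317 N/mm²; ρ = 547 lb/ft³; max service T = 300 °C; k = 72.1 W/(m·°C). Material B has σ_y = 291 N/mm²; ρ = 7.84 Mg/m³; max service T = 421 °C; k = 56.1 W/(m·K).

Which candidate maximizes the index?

Screen on constraints: max service T ≥ 360 °C; k ≥ 29.1 W/(m·K). Survivors: material H, material B.
Normalizing units and computing the index:
  material H: σ_y = 1070 MPa, ρ = 7900 kg/m³
  material B: σ_y = 291.0 MPa, ρ = 7840 kg/m³
  material H: M = 4.14×10⁻³
  material B: M = 2.18×10⁻³
Material H ranks first.

material H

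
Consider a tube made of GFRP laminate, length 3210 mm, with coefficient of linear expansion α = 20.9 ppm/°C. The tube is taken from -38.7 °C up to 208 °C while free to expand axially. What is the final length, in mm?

3226.6 mm

ΔT = 208 − (-38.7) = 246.7 K.
ΔL = α·L₀·ΔT = 20.9×10⁻⁶ × 3210 mm × 246.7 K = 16.6 mm.
L = L₀ + ΔL = 3210 + 16.6 = 3226.6 mm.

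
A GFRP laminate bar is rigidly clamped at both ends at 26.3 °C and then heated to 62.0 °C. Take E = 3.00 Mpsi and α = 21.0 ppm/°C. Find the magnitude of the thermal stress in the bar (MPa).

E = 3.00 Mpsi = 20.68 GPa.
ΔT = 35.70 K. Constrained thermal stress σ = E·α·ΔT = 20.68×10³ MPa × 21.0×10⁻⁶ × 35.70 = 15.5 MPa (compressive).

15.5 MPa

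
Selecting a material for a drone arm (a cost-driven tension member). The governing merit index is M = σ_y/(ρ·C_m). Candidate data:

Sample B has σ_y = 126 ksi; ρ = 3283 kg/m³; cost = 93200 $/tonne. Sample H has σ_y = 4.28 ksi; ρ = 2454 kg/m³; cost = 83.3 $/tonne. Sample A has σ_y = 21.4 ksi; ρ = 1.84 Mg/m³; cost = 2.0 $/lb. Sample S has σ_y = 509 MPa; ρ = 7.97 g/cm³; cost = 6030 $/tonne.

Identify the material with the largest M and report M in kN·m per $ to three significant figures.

After converting to SI:
  sample B: σ_y = 868.7 MPa, ρ = 3283 kg/m³, cost = 93.20 $/kg
  sample H: σ_y = 29.51 MPa, ρ = 2454 kg/m³, cost = 0.08330 $/kg
  sample A: σ_y = 147.5 MPa, ρ = 1840 kg/m³, cost = 4.409 $/kg
  sample S: σ_y = 509.0 MPa, ρ = 7970 kg/m³, cost = 6.030 $/kg
  sample H: M = 144 kN·m per $
  sample A: M = 18.2 kN·m per $
  sample S: M = 10.6 kN·m per $
  sample B: M = 2.84 kN·m per $
Sample H ranks first.

sample H, M = 144 kN·m per $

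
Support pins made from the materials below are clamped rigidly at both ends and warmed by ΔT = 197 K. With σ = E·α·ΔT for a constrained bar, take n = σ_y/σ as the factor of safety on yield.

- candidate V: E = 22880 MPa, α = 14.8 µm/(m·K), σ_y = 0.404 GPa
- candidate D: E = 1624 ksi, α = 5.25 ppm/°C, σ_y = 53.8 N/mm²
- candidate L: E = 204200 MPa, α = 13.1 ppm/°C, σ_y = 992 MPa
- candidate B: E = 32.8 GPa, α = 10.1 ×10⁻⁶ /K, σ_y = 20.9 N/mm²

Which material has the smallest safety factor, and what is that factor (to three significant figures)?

Converting E to GPa, α to ×10⁻⁶/K, σ_y to MPa, then σ and n for each:
  candidate V: E = 22.88, α = 14.8, σ_y = 404.0 → σ = 66.7 MPa, n = 6.06
  candidate D: E = 11.20, α = 5.25, σ_y = 53.80 → σ = 11.6 MPa, n = 4.65
  candidate L: E = 204.2, α = 13.1, σ_y = 992.0 → σ = 527 MPa, n = 1.88
  candidate B: E = 32.80, α = 10.1, σ_y = 20.90 → σ = 65.3 MPa, n = 0.320
Candidate B has the lowest safety factor, n = 0.320.

candidate B, n = 0.320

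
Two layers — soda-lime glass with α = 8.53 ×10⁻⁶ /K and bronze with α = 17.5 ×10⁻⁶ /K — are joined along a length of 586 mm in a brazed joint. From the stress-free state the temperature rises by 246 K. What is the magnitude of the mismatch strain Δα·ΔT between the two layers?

Δα = |8.53 − 17.5|×10⁻⁶/K = 8.97×10⁻⁶/K.
Mismatch strain = Δα·ΔT = 8.97×10⁻⁶ × 246.0 = 2.21×10⁻³.

2.21×10⁻³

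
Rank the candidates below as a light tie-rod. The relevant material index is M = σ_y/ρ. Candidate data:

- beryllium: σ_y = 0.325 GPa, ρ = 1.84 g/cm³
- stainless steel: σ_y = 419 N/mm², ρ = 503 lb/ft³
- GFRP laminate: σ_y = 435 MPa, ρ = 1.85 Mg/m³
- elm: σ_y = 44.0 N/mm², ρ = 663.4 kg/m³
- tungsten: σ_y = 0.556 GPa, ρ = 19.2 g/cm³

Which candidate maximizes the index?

Normalizing units and computing the index:
  beryllium: σ_y = 325.0 MPa, ρ = 1840 kg/m³
  stainless steel: σ_y = 419.0 MPa, ρ = 8057 kg/m³
  GFRP laminate: σ_y = 435.0 MPa, ρ = 1850 kg/m³
  elm: σ_y = 44.00 MPa, ρ = 663.4 kg/m³
  tungsten: σ_y = 556.0 MPa, ρ = 19200 kg/m³
  GFRP laminate: M = 235 kN·m/kg
  beryllium: M = 177 kN·m/kg
  elm: M = 66.3 kN·m/kg
  stainless steel: M = 52.0 kN·m/kg
  tungsten: M = 29.0 kN·m/kg
The maximum is for GFRP laminate.

GFRP laminate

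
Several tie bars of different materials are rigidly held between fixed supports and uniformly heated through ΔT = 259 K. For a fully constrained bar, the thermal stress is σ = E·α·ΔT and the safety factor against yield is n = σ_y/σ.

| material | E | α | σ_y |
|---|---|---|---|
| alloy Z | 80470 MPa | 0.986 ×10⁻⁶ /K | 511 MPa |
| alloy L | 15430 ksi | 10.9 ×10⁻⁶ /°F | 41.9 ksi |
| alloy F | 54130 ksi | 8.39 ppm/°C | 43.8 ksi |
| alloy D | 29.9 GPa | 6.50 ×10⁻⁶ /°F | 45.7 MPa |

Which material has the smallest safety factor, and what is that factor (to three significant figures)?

Converting E to GPa, α to ×10⁻⁶/K, σ_y to MPa, then σ and n for each:
  alloy Z: E = 80.47, α = 0.986, σ_y = 511.0 → σ = 20.5 MPa, n = 24.9
  alloy L: E = 106.4, α = 19.6, σ_y = 288.9 → σ = 541 MPa, n = 0.534
  alloy F: E = 373.2, α = 8.39, σ_y = 302.0 → σ = 811 MPa, n = 0.372
  alloy D: E = 29.90, α = 11.7, σ_y = 45.70 → σ = 90.6 MPa, n = 0.504
Alloy F has the lowest safety factor, n = 0.372.

alloy F, n = 0.372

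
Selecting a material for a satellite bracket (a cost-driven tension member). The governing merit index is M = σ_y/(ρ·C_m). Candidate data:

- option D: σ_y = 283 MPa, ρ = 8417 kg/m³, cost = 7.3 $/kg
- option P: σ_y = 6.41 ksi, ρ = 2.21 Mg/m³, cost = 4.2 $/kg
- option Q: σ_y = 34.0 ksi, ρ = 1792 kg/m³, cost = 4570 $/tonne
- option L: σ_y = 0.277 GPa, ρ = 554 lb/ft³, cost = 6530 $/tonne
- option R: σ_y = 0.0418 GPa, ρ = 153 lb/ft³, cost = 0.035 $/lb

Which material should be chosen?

Putting every candidate on a common basis:
  option D: σ_y = 283.0 MPa, ρ = 8417 kg/m³, cost = 7.300 $/kg
  option P: σ_y = 44.20 MPa, ρ = 2210 kg/m³, cost = 4.200 $/kg
  option Q: σ_y = 234.4 MPa, ρ = 1792 kg/m³, cost = 4.570 $/kg
  option L: σ_y = 277.0 MPa, ρ = 8874 kg/m³, cost = 6.530 $/kg
  option R: σ_y = 41.80 MPa, ρ = 2451 kg/m³, cost = 0.07716 $/kg
  option R: M = 221 kN·m per $
  option Q: M = 28.6 kN·m per $
  option L: M = 4.78 kN·m per $
  option P: M = 4.76 kN·m per $
  option D: M = 4.61 kN·m per $
Option R has the largest M.

option R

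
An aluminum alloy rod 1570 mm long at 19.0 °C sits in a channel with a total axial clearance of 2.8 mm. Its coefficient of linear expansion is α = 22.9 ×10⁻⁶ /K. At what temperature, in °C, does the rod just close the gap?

α·L₀·ΔT = 2.8 mm ⇒ ΔT = 2.8 / (22.9×10⁻⁶ × 1570.0) = 77.88 K.
T = 19.0 + 77.88 = 96.88 °C.

96.9 °C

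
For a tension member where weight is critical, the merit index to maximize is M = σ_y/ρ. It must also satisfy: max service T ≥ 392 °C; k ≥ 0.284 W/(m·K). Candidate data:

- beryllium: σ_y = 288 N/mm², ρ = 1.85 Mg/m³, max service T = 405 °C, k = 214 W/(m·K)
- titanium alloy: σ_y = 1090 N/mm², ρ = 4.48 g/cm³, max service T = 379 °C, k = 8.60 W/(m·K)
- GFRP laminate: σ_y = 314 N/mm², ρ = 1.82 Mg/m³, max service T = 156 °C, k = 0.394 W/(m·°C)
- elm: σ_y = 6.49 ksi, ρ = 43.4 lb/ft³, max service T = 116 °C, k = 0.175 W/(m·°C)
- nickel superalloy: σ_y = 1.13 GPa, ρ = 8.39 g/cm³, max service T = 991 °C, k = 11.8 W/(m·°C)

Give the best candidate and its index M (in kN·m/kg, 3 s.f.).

Screen on constraints: max service T ≥ 392 °C; k ≥ 0.284 W/(m·K). Survivors: beryllium, nickel superalloy.
In SI units:
  beryllium: σ_y = 288.0 MPa, ρ = 1850 kg/m³
  nickel superalloy: σ_y = 1130 MPa, ρ = 8390 kg/m³
  beryllium: M = 156 kN·m/kg
  nickel superalloy: M = 135 kN·m/kg
Beryllium ranks first.

beryllium, M = 156 kN·m/kg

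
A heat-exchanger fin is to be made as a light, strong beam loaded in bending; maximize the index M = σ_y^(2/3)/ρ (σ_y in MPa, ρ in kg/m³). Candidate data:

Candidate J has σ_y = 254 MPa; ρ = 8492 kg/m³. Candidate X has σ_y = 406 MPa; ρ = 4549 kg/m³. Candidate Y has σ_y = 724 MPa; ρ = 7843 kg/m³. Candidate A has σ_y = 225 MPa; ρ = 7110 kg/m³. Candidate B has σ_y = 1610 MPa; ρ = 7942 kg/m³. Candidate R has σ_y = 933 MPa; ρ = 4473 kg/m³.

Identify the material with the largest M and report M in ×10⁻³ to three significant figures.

candidate R, M = 21.3×10⁻³

Per-candidate index values:
  candidate R: M = 21.3×10⁻³
  candidate B: M = 17.3×10⁻³
  candidate X: M = 12.1×10⁻³
  candidate Y: M = 10.3×10⁻³
  candidate A: M = 5.20×10⁻³
  candidate J: M = 4.72×10⁻³
Candidate R has the largest M.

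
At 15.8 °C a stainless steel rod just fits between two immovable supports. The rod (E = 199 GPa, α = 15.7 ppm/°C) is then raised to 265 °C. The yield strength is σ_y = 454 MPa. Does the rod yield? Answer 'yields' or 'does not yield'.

ΔT = 249.2 K. Constrained thermal stress σ = E·α·ΔT = 199.0×10³ MPa × 15.7×10⁻⁶ × 249.2 = 779 MPa (compressive).
Compare to σ_y = 454 MPa: σ ≥ σ_y, so it yields.

yields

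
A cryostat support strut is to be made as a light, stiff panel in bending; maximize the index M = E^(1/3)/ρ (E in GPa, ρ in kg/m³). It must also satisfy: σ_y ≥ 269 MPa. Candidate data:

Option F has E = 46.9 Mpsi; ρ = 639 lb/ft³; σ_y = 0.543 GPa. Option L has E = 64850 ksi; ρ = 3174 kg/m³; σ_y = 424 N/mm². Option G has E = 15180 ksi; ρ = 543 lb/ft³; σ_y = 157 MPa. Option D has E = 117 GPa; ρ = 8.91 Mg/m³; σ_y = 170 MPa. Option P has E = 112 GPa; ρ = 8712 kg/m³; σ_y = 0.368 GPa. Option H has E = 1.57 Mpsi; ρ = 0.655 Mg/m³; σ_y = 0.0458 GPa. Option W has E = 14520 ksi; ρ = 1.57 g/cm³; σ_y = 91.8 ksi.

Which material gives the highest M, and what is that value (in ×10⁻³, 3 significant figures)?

option W, M = 2.96×10⁻³

Screen on constraints: σ_y ≥ 269 MPa. Survivors: option F, option L, option P, option W.
Normalizing units and computing the index:
  option F: E = 323.4 GPa, ρ = 10240 kg/m³
  option L: E = 447.1 GPa, ρ = 3174 kg/m³
  option P: E = 112.0 GPa, ρ = 8712 kg/m³
  option W: E = 100.1 GPa, ρ = 1570 kg/m³
  option W: M = 2.96×10⁻³
  option L: M = 2.41×10⁻³
  option F: M = 0.671×10⁻³
  option P: M = 0.553×10⁻³
Highest index: option W.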